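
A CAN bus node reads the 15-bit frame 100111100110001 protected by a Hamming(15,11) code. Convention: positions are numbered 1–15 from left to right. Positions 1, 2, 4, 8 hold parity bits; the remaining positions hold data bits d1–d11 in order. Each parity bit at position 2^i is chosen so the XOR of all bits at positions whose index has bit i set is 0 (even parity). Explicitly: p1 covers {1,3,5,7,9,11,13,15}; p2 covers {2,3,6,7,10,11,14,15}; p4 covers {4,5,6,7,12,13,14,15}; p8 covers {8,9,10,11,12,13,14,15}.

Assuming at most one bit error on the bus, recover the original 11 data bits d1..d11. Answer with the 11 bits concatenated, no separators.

01110110000

s1 (pos 1,3,5,7,9,11,13,15): 1⊕0⊕1⊕1⊕0⊕1⊕0⊕1 = 1
s2 (pos 2,3,6,7,10,11,14,15): 0⊕0⊕1⊕1⊕1⊕1⊕0⊕1 = 1
s4 (pos 4,5,6,7,12,13,14,15): 1⊕1⊕1⊕1⊕0⊕0⊕0⊕1 = 1
s8 (pos 8,9,10,11,12,13,14,15): 0⊕0⊕1⊕1⊕0⊕0⊕0⊕1 = 1
Syndrome s8…s1 = 1111 → error at position 15.
Flip position 15: 100111100110001 → 100111100110000
Read data bits from positions 3,5,6,7,9,10,11,12,13,14,15: 01110110000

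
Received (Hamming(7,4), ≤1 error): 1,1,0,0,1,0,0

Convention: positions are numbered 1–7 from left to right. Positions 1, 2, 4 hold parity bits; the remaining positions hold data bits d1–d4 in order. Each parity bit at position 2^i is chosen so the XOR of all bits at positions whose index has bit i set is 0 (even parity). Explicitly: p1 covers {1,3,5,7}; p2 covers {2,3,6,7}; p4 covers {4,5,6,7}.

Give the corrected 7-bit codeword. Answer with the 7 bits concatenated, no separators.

1100110

s1 (pos 1,3,5,7): 1⊕0⊕1⊕0 = 0
s2 (pos 2,3,6,7): 1⊕0⊕0⊕0 = 1
s4 (pos 4,5,6,7): 0⊕1⊕0⊕0 = 1
Syndrome s4…s1 = 110 → error at position 6.
Flip position 6: 1100100 → 1100110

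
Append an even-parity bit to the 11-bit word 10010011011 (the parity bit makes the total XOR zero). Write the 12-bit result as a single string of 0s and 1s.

100100110110

XOR of the 11 data bits: 1⊕0⊕0⊕1⊕0⊕0⊕1⊕1⊕0⊕1⊕1 = 0
Parity bit = 0 (so all 12 bits XOR to 0).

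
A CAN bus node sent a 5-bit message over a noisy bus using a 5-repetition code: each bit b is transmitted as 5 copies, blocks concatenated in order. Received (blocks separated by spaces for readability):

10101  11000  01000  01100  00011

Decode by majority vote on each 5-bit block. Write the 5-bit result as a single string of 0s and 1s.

Block 1 (10101): 3 ones → 1
Block 2 (11000): 2 ones → 0
Block 3 (01000): 1 one → 0
Block 4 (01100): 2 ones → 0
Block 5 (00011): 2 ones → 0

10000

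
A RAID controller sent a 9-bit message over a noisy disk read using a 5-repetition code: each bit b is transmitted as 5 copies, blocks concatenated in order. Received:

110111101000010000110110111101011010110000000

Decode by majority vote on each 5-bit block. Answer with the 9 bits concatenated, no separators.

110011100

Block 1 (11011): 4 ones → 1
Block 2 (11010): 3 ones → 1
Block 3 (00010): 1 one → 0
Block 4 (00011): 2 ones → 0
Block 5 (01101): 3 ones → 1
Block 6 (11101): 4 ones → 1
Block 7 (01101): 3 ones → 1
Block 8 (01100): 2 ones → 0
Block 9 (00000): 0 ones → 0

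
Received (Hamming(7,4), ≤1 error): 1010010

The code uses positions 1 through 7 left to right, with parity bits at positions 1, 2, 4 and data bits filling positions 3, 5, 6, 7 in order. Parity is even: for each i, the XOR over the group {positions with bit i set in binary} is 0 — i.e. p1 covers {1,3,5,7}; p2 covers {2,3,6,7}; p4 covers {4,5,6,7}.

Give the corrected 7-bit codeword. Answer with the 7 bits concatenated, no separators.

1011010

s1 (pos 1,3,5,7): 1⊕1⊕0⊕0 = 0
s2 (pos 2,3,6,7): 0⊕1⊕1⊕0 = 0
s4 (pos 4,5,6,7): 0⊕0⊕1⊕0 = 1
Syndrome s4…s1 = 100 → error at position 4.
Flip position 4: 1010010 → 1011010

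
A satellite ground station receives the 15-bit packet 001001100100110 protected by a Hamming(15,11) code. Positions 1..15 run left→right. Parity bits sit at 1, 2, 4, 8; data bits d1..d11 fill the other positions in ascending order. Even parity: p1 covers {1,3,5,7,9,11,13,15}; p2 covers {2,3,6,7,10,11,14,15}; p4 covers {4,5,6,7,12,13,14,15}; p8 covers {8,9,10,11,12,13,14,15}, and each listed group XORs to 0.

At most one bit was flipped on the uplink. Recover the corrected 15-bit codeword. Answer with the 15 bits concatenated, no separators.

s1 (pos 1,3,5,7,9,11,13,15): 0⊕1⊕0⊕1⊕0⊕0⊕1⊕0 = 1
s2 (pos 2,3,6,7,10,11,14,15): 0⊕1⊕1⊕1⊕1⊕0⊕1⊕0 = 1
s4 (pos 4,5,6,7,12,13,14,15): 0⊕0⊕1⊕1⊕0⊕1⊕1⊕0 = 0
s8 (pos 8,9,10,11,12,13,14,15): 0⊕0⊕1⊕0⊕0⊕1⊕1⊕0 = 1
Syndrome s8…s1 = 1011 → error at position 11.
Flip position 11: 001001100100110 → 001001100110110

001001100110110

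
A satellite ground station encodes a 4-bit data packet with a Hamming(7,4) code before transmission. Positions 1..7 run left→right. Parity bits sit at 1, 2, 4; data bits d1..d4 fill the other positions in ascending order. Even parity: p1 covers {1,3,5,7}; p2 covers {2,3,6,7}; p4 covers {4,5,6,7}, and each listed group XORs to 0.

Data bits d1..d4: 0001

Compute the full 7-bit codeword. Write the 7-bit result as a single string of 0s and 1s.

Place data at non-parity positions: p1 p2 0 p4 0 0 1
p1 (pos 1,3,5,7): XOR of data positions = 0⊕0⊕1 = 1
p2 (pos 2,3,6,7): XOR of data positions = 0⊕0⊕1 = 1
p4 (pos 4,5,6,7): XOR of data positions = 0⊕0⊕1 = 1
Codeword: 1101001

1101001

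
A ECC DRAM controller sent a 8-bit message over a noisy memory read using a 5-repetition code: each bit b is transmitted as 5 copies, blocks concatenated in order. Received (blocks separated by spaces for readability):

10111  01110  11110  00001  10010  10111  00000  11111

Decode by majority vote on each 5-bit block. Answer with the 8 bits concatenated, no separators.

Block 1 (10111): 4 ones → 1
Block 2 (01110): 3 ones → 1
Block 3 (11110): 4 ones → 1
Block 4 (00001): 1 one → 0
Block 5 (10010): 2 ones → 0
Block 6 (10111): 4 ones → 1
Block 7 (00000): 0 ones → 0
Block 8 (11111): 5 ones → 1

11100101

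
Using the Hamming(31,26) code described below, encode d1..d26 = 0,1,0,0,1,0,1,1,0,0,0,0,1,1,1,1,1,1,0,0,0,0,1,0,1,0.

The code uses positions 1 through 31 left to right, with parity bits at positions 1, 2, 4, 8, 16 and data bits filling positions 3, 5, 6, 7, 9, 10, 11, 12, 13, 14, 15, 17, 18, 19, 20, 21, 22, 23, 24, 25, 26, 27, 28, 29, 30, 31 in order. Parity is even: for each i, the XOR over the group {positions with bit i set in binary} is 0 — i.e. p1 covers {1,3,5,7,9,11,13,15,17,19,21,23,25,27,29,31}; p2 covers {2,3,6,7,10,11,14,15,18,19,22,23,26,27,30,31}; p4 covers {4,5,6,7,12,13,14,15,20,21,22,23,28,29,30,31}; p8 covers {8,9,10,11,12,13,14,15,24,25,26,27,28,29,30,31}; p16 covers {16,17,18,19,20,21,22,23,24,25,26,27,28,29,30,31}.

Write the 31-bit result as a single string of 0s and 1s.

Place data at non-parity positions: p1 p2 0 p4 1 0 0 p8 1 0 1 1 0 0 0 p16 0 1 1 1 1 1 1 0 0 0 0 1 0 1 0
p1 (pos 1,3,5,7,9,11,13,15,17,19,21,23,25,27,29,31): XOR of data positions = 0⊕1⊕0⊕1⊕1⊕0⊕0⊕0⊕1⊕1⊕1⊕0⊕0⊕0⊕0 = 0
p2 (pos 2,3,6,7,10,11,14,15,18,19,22,23,26,27,30,31): XOR of data positions = 0⊕0⊕0⊕0⊕1⊕0⊕0⊕1⊕1⊕1⊕1⊕0⊕0⊕1⊕0 = 0
p4 (pos 4,5,6,7,12,13,14,15,20,21,22,23,28,29,30,31): XOR of data positions = 1⊕0⊕0⊕1⊕0⊕0⊕0⊕1⊕1⊕1⊕1⊕1⊕0⊕1⊕0 = 0
p8 (pos 8,9,10,11,12,13,14,15,24,25,26,27,28,29,30,31): XOR of data positions = 1⊕0⊕1⊕1⊕0⊕0⊕0⊕0⊕0⊕0⊕0⊕1⊕0⊕1⊕0 = 1
p16 (pos 16,17,18,19,20,21,22,23,24,25,26,27,28,29,30,31): XOR of data positions = 0⊕1⊕1⊕1⊕1⊕1⊕1⊕0⊕0⊕0⊕0⊕1⊕0⊕1⊕0 = 0
Codeword: 0000100110110000011111100001010

0000100110110000011111100001010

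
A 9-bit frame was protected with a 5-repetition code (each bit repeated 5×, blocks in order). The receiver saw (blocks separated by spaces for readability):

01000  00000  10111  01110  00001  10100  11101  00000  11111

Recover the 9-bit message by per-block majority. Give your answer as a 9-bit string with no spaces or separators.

001100101

Block 1 (01000): 1 one → 0
Block 2 (00000): 0 ones → 0
Block 3 (10111): 4 ones → 1
Block 4 (01110): 3 ones → 1
Block 5 (00001): 1 one → 0
Block 6 (10100): 2 ones → 0
Block 7 (11101): 4 ones → 1
Block 8 (00000): 0 ones → 0
Block 9 (11111): 5 ones → 1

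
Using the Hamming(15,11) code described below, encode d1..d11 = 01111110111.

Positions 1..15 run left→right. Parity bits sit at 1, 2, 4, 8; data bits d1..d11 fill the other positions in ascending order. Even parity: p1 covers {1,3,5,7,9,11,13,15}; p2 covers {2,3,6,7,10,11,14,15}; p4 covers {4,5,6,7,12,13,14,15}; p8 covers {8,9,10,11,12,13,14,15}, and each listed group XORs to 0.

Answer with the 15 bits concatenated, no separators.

000011101110111

Place data at non-parity positions: p1 p2 0 p4 1 1 1 p8 1 1 1 0 1 1 1
p1 (pos 1,3,5,7,9,11,13,15): XOR of data positions = 0⊕1⊕1⊕1⊕1⊕1⊕1 = 0
p2 (pos 2,3,6,7,10,11,14,15): XOR of data positions = 0⊕1⊕1⊕1⊕1⊕1⊕1 = 0
p4 (pos 4,5,6,7,12,13,14,15): XOR of data positions = 1⊕1⊕1⊕0⊕1⊕1⊕1 = 0
p8 (pos 8,9,10,11,12,13,14,15): XOR of data positions = 1⊕1⊕1⊕0⊕1⊕1⊕1 = 0
Codeword: 000011101110111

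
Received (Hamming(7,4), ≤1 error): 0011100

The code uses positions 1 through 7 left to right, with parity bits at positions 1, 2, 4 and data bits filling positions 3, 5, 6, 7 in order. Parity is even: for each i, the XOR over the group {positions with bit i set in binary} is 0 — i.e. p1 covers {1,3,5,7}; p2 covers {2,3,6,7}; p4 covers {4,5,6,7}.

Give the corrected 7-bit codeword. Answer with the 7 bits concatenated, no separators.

s1 (pos 1,3,5,7): 0⊕1⊕1⊕0 = 0
s2 (pos 2,3,6,7): 0⊕1⊕0⊕0 = 1
s4 (pos 4,5,6,7): 1⊕1⊕0⊕0 = 0
Syndrome s4…s1 = 010 → error at position 2.
Flip position 2: 0011100 → 0111100

0111100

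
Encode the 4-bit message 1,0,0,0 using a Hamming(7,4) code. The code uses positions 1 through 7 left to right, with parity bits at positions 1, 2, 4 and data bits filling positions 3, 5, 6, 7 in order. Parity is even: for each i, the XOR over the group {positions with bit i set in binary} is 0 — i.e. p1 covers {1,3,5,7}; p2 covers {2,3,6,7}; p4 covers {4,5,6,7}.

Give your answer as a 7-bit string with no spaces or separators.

Place data at non-parity positions: p1 p2 1 p4 0 0 0
p1 (pos 1,3,5,7): XOR of data positions = 1⊕0⊕0 = 1
p2 (pos 2,3,6,7): XOR of data positions = 1⊕0⊕0 = 1
p4 (pos 4,5,6,7): XOR of data positions = 0⊕0⊕0 = 0
Codeword: 1110000

1110000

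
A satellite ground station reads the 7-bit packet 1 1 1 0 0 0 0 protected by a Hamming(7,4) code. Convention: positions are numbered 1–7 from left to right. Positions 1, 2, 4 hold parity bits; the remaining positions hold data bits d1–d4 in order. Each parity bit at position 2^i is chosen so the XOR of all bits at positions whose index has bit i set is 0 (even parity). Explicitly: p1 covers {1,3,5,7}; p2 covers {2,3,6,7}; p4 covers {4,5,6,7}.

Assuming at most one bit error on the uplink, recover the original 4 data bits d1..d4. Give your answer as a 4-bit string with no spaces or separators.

1000

s1 (pos 1,3,5,7): 1⊕1⊕0⊕0 = 0
s2 (pos 2,3,6,7): 1⊕1⊕0⊕0 = 0
s4 (pos 4,5,6,7): 0⊕0⊕0⊕0 = 0
Syndrome s4…s1 = 000 → no error.
Read data bits from positions 3,5,6,7: 1000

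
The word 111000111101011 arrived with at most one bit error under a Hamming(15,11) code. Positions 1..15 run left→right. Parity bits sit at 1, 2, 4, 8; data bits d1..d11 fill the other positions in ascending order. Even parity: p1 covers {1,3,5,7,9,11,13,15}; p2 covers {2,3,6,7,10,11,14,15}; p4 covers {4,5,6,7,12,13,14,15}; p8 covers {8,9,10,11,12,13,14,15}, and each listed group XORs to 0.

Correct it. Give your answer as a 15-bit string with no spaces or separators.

011000111101011

s1 (pos 1,3,5,7,9,11,13,15): 1⊕1⊕0⊕1⊕1⊕0⊕0⊕1 = 1
s2 (pos 2,3,6,7,10,11,14,15): 1⊕1⊕0⊕1⊕1⊕0⊕1⊕1 = 0
s4 (pos 4,5,6,7,12,13,14,15): 0⊕0⊕0⊕1⊕1⊕0⊕1⊕1 = 0
s8 (pos 8,9,10,11,12,13,14,15): 1⊕1⊕1⊕0⊕1⊕0⊕1⊕1 = 0
Syndrome s8…s1 = 0001 → error at position 1.
Flip position 1: 111000111101011 → 011000111101011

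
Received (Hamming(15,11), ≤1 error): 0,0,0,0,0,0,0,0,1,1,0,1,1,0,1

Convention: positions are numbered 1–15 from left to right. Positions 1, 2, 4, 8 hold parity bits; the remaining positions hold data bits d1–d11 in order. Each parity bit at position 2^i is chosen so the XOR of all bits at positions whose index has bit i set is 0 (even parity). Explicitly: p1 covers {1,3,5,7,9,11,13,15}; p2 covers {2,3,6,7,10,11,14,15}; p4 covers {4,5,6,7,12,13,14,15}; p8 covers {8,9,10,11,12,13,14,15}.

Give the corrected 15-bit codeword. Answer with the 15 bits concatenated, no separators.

000000001101001

s1 (pos 1,3,5,7,9,11,13,15): 0⊕0⊕0⊕0⊕1⊕0⊕1⊕1 = 1
s2 (pos 2,3,6,7,10,11,14,15): 0⊕0⊕0⊕0⊕1⊕0⊕0⊕1 = 0
s4 (pos 4,5,6,7,12,13,14,15): 0⊕0⊕0⊕0⊕1⊕1⊕0⊕1 = 1
s8 (pos 8,9,10,11,12,13,14,15): 0⊕1⊕1⊕0⊕1⊕1⊕0⊕1 = 1
Syndrome s8…s1 = 1101 → error at position 13.
Flip position 13: 000000001101101 → 000000001101001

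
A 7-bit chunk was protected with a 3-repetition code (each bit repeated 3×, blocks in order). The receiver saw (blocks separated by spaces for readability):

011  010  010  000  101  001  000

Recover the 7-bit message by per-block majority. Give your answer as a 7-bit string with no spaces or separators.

1000100

Block 1 (011): 2 ones → 1
Block 2 (010): 1 one → 0
Block 3 (010): 1 one → 0
Block 4 (000): 0 ones → 0
Block 5 (101): 2 ones → 1
Block 6 (001): 1 one → 0
Block 7 (000): 0 ones → 0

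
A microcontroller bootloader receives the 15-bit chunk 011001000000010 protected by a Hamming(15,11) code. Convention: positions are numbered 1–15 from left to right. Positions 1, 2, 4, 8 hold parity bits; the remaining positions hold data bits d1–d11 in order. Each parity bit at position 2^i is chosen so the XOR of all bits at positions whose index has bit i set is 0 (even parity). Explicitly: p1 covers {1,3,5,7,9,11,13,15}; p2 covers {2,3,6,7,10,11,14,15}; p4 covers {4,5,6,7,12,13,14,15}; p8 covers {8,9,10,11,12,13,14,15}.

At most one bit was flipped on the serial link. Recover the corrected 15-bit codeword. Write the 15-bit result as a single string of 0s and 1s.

s1 (pos 1,3,5,7,9,11,13,15): 0⊕1⊕0⊕0⊕0⊕0⊕0⊕0 = 1
s2 (pos 2,3,6,7,10,11,14,15): 1⊕1⊕1⊕0⊕0⊕0⊕1⊕0 = 0
s4 (pos 4,5,6,7,12,13,14,15): 0⊕0⊕1⊕0⊕0⊕0⊕1⊕0 = 0
s8 (pos 8,9,10,11,12,13,14,15): 0⊕0⊕0⊕0⊕0⊕0⊕1⊕0 = 1
Syndrome s8…s1 = 1001 → error at position 9.
Flip position 9: 011001000000010 → 011001001000010

011001001000010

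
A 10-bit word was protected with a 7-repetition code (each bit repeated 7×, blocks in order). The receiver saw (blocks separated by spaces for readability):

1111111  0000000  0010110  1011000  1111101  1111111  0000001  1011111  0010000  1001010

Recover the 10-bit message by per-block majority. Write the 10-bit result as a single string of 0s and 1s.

1000110100

Block 1 (1111111): 7 ones → 1
Block 2 (0000000): 0 ones → 0
Block 3 (0010110): 3 ones → 0
Block 4 (1011000): 3 ones → 0
Block 5 (1111101): 6 ones → 1
Block 6 (1111111): 7 ones → 1
Block 7 (0000001): 1 one → 0
Block 8 (1011111): 6 ones → 1
Block 9 (0010000): 1 one → 0
Block 10 (1001010): 3 ones → 0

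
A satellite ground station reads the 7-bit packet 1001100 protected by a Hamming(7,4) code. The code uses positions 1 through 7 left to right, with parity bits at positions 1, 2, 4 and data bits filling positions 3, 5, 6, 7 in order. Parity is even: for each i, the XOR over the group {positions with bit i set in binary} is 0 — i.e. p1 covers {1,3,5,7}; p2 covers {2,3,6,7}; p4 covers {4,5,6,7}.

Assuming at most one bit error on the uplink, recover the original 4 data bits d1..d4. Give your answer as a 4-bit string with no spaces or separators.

s1 (pos 1,3,5,7): 1⊕0⊕1⊕0 = 0
s2 (pos 2,3,6,7): 0⊕0⊕0⊕0 = 0
s4 (pos 4,5,6,7): 1⊕1⊕0⊕0 = 0
Syndrome s4…s1 = 000 → no error.
Read data bits from positions 3,5,6,7: 0100

0100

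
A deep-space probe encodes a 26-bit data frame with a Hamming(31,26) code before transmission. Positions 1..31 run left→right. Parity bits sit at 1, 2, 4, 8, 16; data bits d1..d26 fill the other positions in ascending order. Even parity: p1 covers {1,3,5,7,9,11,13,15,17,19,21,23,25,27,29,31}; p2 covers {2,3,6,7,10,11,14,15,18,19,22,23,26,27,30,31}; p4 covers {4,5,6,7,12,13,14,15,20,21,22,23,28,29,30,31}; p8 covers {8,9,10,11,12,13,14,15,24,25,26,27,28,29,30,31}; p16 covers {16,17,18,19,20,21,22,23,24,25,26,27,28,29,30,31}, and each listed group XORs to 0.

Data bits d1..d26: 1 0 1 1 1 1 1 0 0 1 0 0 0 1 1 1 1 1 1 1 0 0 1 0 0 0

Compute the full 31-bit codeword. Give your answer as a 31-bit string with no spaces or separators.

0110011111100100001111111001000

Place data at non-parity positions: p1 p2 1 p4 0 1 1 p8 1 1 1 0 0 1 0 p16 0 0 1 1 1 1 1 1 1 0 0 1 0 0 0
p1 (pos 1,3,5,7,9,11,13,15,17,19,21,23,25,27,29,31): XOR of data positions = 1⊕0⊕1⊕1⊕1⊕0⊕0⊕0⊕1⊕1⊕1⊕1⊕0⊕0⊕0 = 0
p2 (pos 2,3,6,7,10,11,14,15,18,19,22,23,26,27,30,31): XOR of data positions = 1⊕1⊕1⊕1⊕1⊕1⊕0⊕0⊕1⊕1⊕1⊕0⊕0⊕0⊕0 = 1
p4 (pos 4,5,6,7,12,13,14,15,20,21,22,23,28,29,30,31): XOR of data positions = 0⊕1⊕1⊕0⊕0⊕1⊕0⊕1⊕1⊕1⊕1⊕1⊕0⊕0⊕0 = 0
p8 (pos 8,9,10,11,12,13,14,15,24,25,26,27,28,29,30,31): XOR of data positions = 1⊕1⊕1⊕0⊕0⊕1⊕0⊕1⊕1⊕0⊕0⊕1⊕0⊕0⊕0 = 1
p16 (pos 16,17,18,19,20,21,22,23,24,25,26,27,28,29,30,31): XOR of data positions = 0⊕0⊕1⊕1⊕1⊕1⊕1⊕1⊕1⊕0⊕0⊕1⊕0⊕0⊕0 = 0
Codeword: 0110011111100100001111111001000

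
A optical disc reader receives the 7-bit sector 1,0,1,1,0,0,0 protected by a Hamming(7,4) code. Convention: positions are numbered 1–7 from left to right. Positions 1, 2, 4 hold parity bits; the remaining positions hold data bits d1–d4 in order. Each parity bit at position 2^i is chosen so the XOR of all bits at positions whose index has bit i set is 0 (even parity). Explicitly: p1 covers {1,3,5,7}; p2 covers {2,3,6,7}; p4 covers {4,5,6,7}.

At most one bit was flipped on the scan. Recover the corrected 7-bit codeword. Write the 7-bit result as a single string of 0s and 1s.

1011010

s1 (pos 1,3,5,7): 1⊕1⊕0⊕0 = 0
s2 (pos 2,3,6,7): 0⊕1⊕0⊕0 = 1
s4 (pos 4,5,6,7): 1⊕0⊕0⊕0 = 1
Syndrome s4…s1 = 110 → error at position 6.
Flip position 6: 1011000 → 1011010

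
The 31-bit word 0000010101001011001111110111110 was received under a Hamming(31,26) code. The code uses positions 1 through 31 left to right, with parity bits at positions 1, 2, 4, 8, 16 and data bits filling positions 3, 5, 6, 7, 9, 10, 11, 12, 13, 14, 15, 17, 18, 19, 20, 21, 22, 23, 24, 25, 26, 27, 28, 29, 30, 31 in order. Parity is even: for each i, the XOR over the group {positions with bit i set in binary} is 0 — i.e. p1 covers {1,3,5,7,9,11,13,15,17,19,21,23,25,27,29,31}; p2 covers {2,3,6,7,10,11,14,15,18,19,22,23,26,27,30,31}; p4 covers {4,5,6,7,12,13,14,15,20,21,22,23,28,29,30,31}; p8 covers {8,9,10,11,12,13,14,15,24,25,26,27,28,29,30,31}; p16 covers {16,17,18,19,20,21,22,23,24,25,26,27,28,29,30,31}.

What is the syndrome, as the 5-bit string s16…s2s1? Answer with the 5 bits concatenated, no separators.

s1 (pos 1,3,5,7,9,11,13,15,17,19,21,23,25,27,29,31): 0⊕0⊕0⊕0⊕0⊕0⊕1⊕1⊕0⊕1⊕1⊕1⊕0⊕1⊕1⊕0 = 1
s2 (pos 2,3,6,7,10,11,14,15,18,19,22,23,26,27,30,31): 0⊕0⊕1⊕0⊕1⊕0⊕0⊕1⊕0⊕1⊕1⊕1⊕1⊕1⊕1⊕0 = 1
s4 (pos 4,5,6,7,12,13,14,15,20,21,22,23,28,29,30,31): 0⊕0⊕1⊕0⊕0⊕1⊕0⊕1⊕1⊕1⊕1⊕1⊕1⊕1⊕1⊕0 = 0
s8 (pos 8,9,10,11,12,13,14,15,24,25,26,27,28,29,30,31): 1⊕0⊕1⊕0⊕0⊕1⊕0⊕1⊕1⊕0⊕1⊕1⊕1⊕1⊕1⊕0 = 0
s16 (pos 16,17,18,19,20,21,22,23,24,25,26,27,28,29,30,31): 1⊕0⊕0⊕1⊕1⊕1⊕1⊕1⊕1⊕0⊕1⊕1⊕1⊕1⊕1⊕0 = 0
Syndrome s16…s1 = 00011 → error at position 3.

00011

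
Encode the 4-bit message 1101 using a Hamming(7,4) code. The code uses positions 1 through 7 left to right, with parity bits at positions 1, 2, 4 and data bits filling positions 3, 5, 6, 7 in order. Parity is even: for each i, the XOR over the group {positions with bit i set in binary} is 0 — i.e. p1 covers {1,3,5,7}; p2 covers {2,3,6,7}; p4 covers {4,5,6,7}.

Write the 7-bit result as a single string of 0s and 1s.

1010101

Place data at non-parity positions: p1 p2 1 p4 1 0 1
p1 (pos 1,3,5,7): XOR of data positions = 1⊕1⊕1 = 1
p2 (pos 2,3,6,7): XOR of data positions = 1⊕0⊕1 = 0
p4 (pos 4,5,6,7): XOR of data positions = 1⊕0⊕1 = 0
Codeword: 1010101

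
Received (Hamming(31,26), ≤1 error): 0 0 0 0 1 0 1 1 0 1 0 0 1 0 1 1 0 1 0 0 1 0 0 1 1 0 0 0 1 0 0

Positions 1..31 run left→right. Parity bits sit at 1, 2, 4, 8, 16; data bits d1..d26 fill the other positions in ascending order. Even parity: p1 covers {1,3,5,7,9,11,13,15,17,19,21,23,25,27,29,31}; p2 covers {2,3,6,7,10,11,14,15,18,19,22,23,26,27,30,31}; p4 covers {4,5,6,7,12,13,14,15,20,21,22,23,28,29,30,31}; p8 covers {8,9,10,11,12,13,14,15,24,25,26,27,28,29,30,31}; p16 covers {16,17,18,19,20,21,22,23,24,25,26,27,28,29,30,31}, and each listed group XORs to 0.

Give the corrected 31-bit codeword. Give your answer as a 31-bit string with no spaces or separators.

0000101111001011010010011000100

s1 (pos 1,3,5,7,9,11,13,15,17,19,21,23,25,27,29,31): 0⊕0⊕1⊕1⊕0⊕0⊕1⊕1⊕0⊕0⊕1⊕0⊕1⊕0⊕1⊕0 = 1
s2 (pos 2,3,6,7,10,11,14,15,18,19,22,23,26,27,30,31): 0⊕0⊕0⊕1⊕1⊕0⊕0⊕1⊕1⊕0⊕0⊕0⊕0⊕0⊕0⊕0 = 0
s4 (pos 4,5,6,7,12,13,14,15,20,21,22,23,28,29,30,31): 0⊕1⊕0⊕1⊕0⊕1⊕0⊕1⊕0⊕1⊕0⊕0⊕0⊕1⊕0⊕0 = 0
s8 (pos 8,9,10,11,12,13,14,15,24,25,26,27,28,29,30,31): 1⊕0⊕1⊕0⊕0⊕1⊕0⊕1⊕1⊕1⊕0⊕0⊕0⊕1⊕0⊕0 = 1
s16 (pos 16,17,18,19,20,21,22,23,24,25,26,27,28,29,30,31): 1⊕0⊕1⊕0⊕0⊕1⊕0⊕0⊕1⊕1⊕0⊕0⊕0⊕1⊕0⊕0 = 0
Syndrome s16…s1 = 01001 → error at position 9.
Flip position 9: 0000101101001011010010011000100 → 0000101111001011010010011000100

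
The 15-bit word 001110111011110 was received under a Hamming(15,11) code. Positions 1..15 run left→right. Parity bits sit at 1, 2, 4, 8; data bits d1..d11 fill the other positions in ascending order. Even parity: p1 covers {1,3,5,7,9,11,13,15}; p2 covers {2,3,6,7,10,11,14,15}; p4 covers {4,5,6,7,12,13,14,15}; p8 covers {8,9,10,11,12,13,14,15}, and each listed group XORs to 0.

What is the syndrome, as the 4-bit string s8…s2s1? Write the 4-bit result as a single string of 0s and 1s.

s1 (pos 1,3,5,7,9,11,13,15): 0⊕1⊕1⊕1⊕1⊕1⊕1⊕0 = 0
s2 (pos 2,3,6,7,10,11,14,15): 0⊕1⊕0⊕1⊕0⊕1⊕1⊕0 = 0
s4 (pos 4,5,6,7,12,13,14,15): 1⊕1⊕0⊕1⊕1⊕1⊕1⊕0 = 0
s8 (pos 8,9,10,11,12,13,14,15): 1⊕1⊕0⊕1⊕1⊕1⊕1⊕0 = 0
Syndrome s8…s1 = 0000 → no error.

0000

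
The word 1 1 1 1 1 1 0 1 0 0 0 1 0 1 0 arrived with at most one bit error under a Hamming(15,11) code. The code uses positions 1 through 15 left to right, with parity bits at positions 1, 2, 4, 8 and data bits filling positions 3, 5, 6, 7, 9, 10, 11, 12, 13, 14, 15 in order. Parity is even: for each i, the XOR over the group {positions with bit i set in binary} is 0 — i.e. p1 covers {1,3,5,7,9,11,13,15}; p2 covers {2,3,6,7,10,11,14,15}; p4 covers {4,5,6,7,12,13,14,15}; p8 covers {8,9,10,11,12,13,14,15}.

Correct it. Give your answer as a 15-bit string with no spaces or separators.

111111010001110

s1 (pos 1,3,5,7,9,11,13,15): 1⊕1⊕1⊕0⊕0⊕0⊕0⊕0 = 1
s2 (pos 2,3,6,7,10,11,14,15): 1⊕1⊕1⊕0⊕0⊕0⊕1⊕0 = 0
s4 (pos 4,5,6,7,12,13,14,15): 1⊕1⊕1⊕0⊕1⊕0⊕1⊕0 = 1
s8 (pos 8,9,10,11,12,13,14,15): 1⊕0⊕0⊕0⊕1⊕0⊕1⊕0 = 1
Syndrome s8…s1 = 1101 → error at position 13.
Flip position 13: 111111010001010 → 111111010001110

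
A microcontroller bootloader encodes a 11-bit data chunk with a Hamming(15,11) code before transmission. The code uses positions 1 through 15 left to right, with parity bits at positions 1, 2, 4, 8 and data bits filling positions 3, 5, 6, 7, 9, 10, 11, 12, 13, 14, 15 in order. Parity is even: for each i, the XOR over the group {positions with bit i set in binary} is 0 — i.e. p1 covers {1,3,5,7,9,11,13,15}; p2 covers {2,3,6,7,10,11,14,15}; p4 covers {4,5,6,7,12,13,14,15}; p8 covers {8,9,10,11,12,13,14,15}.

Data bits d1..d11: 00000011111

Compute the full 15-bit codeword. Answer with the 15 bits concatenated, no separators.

110000010011111

Place data at non-parity positions: p1 p2 0 p4 0 0 0 p8 0 0 1 1 1 1 1
p1 (pos 1,3,5,7,9,11,13,15): XOR of data positions = 0⊕0⊕0⊕0⊕1⊕1⊕1 = 1
p2 (pos 2,3,6,7,10,11,14,15): XOR of data positions = 0⊕0⊕0⊕0⊕1⊕1⊕1 = 1
p4 (pos 4,5,6,7,12,13,14,15): XOR of data positions = 0⊕0⊕0⊕1⊕1⊕1⊕1 = 0
p8 (pos 8,9,10,11,12,13,14,15): XOR of data positions = 0⊕0⊕1⊕1⊕1⊕1⊕1 = 1
Codeword: 110000010011111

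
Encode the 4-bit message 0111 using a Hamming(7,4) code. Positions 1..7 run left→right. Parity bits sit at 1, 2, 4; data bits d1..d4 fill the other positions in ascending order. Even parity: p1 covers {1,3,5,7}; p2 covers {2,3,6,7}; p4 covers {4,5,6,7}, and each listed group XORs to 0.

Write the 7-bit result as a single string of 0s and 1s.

0001111

Place data at non-parity positions: p1 p2 0 p4 1 1 1
p1 (pos 1,3,5,7): XOR of data positions = 0⊕1⊕1 = 0
p2 (pos 2,3,6,7): XOR of data positions = 0⊕1⊕1 = 0
p4 (pos 4,5,6,7): XOR of data positions = 1⊕1⊕1 = 1
Codeword: 0001111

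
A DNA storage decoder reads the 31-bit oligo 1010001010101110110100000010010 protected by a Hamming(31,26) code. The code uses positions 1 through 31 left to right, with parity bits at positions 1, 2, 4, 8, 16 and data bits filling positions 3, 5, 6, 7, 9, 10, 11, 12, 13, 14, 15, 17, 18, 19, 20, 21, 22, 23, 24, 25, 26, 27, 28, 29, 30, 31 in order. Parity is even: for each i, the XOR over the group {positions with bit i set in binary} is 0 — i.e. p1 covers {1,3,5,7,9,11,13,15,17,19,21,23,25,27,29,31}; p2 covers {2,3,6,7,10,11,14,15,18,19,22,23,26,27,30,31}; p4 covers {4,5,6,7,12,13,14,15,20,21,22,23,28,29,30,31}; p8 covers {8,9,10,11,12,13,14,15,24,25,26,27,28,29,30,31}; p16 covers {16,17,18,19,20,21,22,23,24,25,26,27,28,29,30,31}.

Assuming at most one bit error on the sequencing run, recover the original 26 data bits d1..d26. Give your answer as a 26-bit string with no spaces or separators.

s1 (pos 1,3,5,7,9,11,13,15,17,19,21,23,25,27,29,31): 1⊕1⊕0⊕1⊕1⊕1⊕1⊕1⊕1⊕0⊕0⊕0⊕0⊕1⊕0⊕0 = 1
s2 (pos 2,3,6,7,10,11,14,15,18,19,22,23,26,27,30,31): 0⊕1⊕0⊕1⊕0⊕1⊕1⊕1⊕1⊕0⊕0⊕0⊕0⊕1⊕1⊕0 = 0
s4 (pos 4,5,6,7,12,13,14,15,20,21,22,23,28,29,30,31): 0⊕0⊕0⊕1⊕0⊕1⊕1⊕1⊕1⊕0⊕0⊕0⊕0⊕0⊕1⊕0 = 0
s8 (pos 8,9,10,11,12,13,14,15,24,25,26,27,28,29,30,31): 0⊕1⊕0⊕1⊕0⊕1⊕1⊕1⊕0⊕0⊕0⊕1⊕0⊕0⊕1⊕0 = 1
s16 (pos 16,17,18,19,20,21,22,23,24,25,26,27,28,29,30,31): 0⊕1⊕1⊕0⊕1⊕0⊕0⊕0⊕0⊕0⊕0⊕1⊕0⊕0⊕1⊕0 = 1
Syndrome s16…s1 = 11001 → error at position 25.
Flip position 25: 1010001010101110110100000010010 → 1010001010101110110100001010010
Read data bits from positions 3,5,6,7,9,10,11,12,13,14,15,17,18,19,20,21,22,23,24,25,26,27,28,29,30,31: 10011010111110100001010010

10011010111110100001010010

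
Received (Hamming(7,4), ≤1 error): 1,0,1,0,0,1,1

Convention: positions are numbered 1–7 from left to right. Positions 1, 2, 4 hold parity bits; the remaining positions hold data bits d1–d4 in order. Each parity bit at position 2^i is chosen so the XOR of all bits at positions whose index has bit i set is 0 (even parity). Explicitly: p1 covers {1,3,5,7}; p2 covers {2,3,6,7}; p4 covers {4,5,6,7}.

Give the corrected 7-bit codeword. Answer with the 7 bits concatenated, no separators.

s1 (pos 1,3,5,7): 1⊕1⊕0⊕1 = 1
s2 (pos 2,3,6,7): 0⊕1⊕1⊕1 = 1
s4 (pos 4,5,6,7): 0⊕0⊕1⊕1 = 0
Syndrome s4…s1 = 011 → error at position 3.
Flip position 3: 1010011 → 1000011

1000011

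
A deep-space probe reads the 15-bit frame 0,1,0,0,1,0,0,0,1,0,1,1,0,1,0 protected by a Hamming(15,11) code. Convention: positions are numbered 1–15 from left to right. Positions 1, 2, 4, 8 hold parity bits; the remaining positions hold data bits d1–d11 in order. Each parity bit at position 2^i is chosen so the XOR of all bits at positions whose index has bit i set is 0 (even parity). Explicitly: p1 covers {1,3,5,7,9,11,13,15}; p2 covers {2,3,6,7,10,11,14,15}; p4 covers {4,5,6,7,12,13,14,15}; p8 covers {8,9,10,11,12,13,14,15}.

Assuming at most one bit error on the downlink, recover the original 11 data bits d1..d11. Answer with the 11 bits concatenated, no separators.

01011011010

s1 (pos 1,3,5,7,9,11,13,15): 0⊕0⊕1⊕0⊕1⊕1⊕0⊕0 = 1
s2 (pos 2,3,6,7,10,11,14,15): 1⊕0⊕0⊕0⊕0⊕1⊕1⊕0 = 1
s4 (pos 4,5,6,7,12,13,14,15): 0⊕1⊕0⊕0⊕1⊕0⊕1⊕0 = 1
s8 (pos 8,9,10,11,12,13,14,15): 0⊕1⊕0⊕1⊕1⊕0⊕1⊕0 = 0
Syndrome s8…s1 = 0111 → error at position 7.
Flip position 7: 010010001011010 → 010010101011010
Read data bits from positions 3,5,6,7,9,10,11,12,13,14,15: 01011011010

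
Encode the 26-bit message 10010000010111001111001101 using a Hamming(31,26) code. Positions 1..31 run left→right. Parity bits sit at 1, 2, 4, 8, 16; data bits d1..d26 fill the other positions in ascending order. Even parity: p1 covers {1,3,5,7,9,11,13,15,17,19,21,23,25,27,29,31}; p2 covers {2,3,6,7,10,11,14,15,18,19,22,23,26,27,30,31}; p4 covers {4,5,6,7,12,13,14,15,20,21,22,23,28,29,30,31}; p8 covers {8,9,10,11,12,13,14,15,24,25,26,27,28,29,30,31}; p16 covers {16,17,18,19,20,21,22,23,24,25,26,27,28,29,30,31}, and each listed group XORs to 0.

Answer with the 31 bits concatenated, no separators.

Place data at non-parity positions: p1 p2 1 p4 0 0 1 p8 0 0 0 0 0 1 0 p16 1 1 1 0 0 1 1 1 1 0 0 1 1 0 1
p1 (pos 1,3,5,7,9,11,13,15,17,19,21,23,25,27,29,31): XOR of data positions = 1⊕0⊕1⊕0⊕0⊕0⊕0⊕1⊕1⊕0⊕1⊕1⊕0⊕1⊕1 = 0
p2 (pos 2,3,6,7,10,11,14,15,18,19,22,23,26,27,30,31): XOR of data positions = 1⊕0⊕1⊕0⊕0⊕1⊕0⊕1⊕1⊕1⊕1⊕0⊕0⊕0⊕1 = 0
p4 (pos 4,5,6,7,12,13,14,15,20,21,22,23,28,29,30,31): XOR of data positions = 0⊕0⊕1⊕0⊕0⊕1⊕0⊕0⊕0⊕1⊕1⊕1⊕1⊕0⊕1 = 1
p8 (pos 8,9,10,11,12,13,14,15,24,25,26,27,28,29,30,31): XOR of data positions = 0⊕0⊕0⊕0⊕0⊕1⊕0⊕1⊕1⊕0⊕0⊕1⊕1⊕0⊕1 = 0
p16 (pos 16,17,18,19,20,21,22,23,24,25,26,27,28,29,30,31): XOR of data positions = 1⊕1⊕1⊕0⊕0⊕1⊕1⊕1⊕1⊕0⊕0⊕1⊕1⊕0⊕1 = 0
Codeword: 0011001000000100111001111001101

0011001000000100111001111001101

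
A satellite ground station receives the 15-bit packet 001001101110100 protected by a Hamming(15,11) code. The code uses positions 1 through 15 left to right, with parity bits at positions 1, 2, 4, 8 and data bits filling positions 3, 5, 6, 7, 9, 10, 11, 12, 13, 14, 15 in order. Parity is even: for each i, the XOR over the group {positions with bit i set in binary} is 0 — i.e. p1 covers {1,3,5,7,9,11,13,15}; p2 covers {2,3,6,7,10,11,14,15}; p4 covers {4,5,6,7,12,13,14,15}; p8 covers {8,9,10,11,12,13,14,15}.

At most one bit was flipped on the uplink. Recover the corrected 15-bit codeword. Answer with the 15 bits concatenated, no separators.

001001001110100

s1 (pos 1,3,5,7,9,11,13,15): 0⊕1⊕0⊕1⊕1⊕1⊕1⊕0 = 1
s2 (pos 2,3,6,7,10,11,14,15): 0⊕1⊕1⊕1⊕1⊕1⊕0⊕0 = 1
s4 (pos 4,5,6,7,12,13,14,15): 0⊕0⊕1⊕1⊕0⊕1⊕0⊕0 = 1
s8 (pos 8,9,10,11,12,13,14,15): 0⊕1⊕1⊕1⊕0⊕1⊕0⊕0 = 0
Syndrome s8…s1 = 0111 → error at position 7.
Flip position 7: 001001101110100 → 001001001110100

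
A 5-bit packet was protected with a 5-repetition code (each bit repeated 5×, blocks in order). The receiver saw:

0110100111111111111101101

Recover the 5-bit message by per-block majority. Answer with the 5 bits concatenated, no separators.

11111

Block 1 (01101): 3 ones → 1
Block 2 (00111): 3 ones → 1
Block 3 (11111): 5 ones → 1
Block 4 (11111): 5 ones → 1
Block 5 (01101): 3 ones → 1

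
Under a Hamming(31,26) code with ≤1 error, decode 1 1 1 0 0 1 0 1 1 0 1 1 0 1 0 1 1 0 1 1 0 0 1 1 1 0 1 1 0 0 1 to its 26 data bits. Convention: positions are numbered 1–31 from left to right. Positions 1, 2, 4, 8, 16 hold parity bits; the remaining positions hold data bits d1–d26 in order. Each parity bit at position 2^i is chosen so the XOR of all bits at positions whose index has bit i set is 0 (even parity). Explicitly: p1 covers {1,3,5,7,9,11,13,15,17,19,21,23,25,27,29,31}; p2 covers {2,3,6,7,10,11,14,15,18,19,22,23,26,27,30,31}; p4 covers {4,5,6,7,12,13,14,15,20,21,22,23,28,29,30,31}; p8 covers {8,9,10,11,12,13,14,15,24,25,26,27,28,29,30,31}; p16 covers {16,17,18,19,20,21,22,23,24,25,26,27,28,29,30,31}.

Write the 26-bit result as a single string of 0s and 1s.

10001011010101100111011001

s1 (pos 1,3,5,7,9,11,13,15,17,19,21,23,25,27,29,31): 1⊕1⊕0⊕0⊕1⊕1⊕0⊕0⊕1⊕1⊕0⊕1⊕1⊕1⊕0⊕1 = 0
s2 (pos 2,3,6,7,10,11,14,15,18,19,22,23,26,27,30,31): 1⊕1⊕1⊕0⊕0⊕1⊕1⊕0⊕0⊕1⊕0⊕1⊕0⊕1⊕0⊕1 = 1
s4 (pos 4,5,6,7,12,13,14,15,20,21,22,23,28,29,30,31): 0⊕0⊕1⊕0⊕1⊕0⊕1⊕0⊕1⊕0⊕0⊕1⊕1⊕0⊕0⊕1 = 1
s8 (pos 8,9,10,11,12,13,14,15,24,25,26,27,28,29,30,31): 1⊕1⊕0⊕1⊕1⊕0⊕1⊕0⊕1⊕1⊕0⊕1⊕1⊕0⊕0⊕1 = 0
s16 (pos 16,17,18,19,20,21,22,23,24,25,26,27,28,29,30,31): 1⊕1⊕0⊕1⊕1⊕0⊕0⊕1⊕1⊕1⊕0⊕1⊕1⊕0⊕0⊕1 = 0
Syndrome s16…s1 = 00110 → error at position 6.
Flip position 6: 1110010110110101101100111011001 → 1110000110110101101100111011001
Read data bits from positions 3,5,6,7,9,10,11,12,13,14,15,17,18,19,20,21,22,23,24,25,26,27,28,29,30,31: 10001011010101100111011001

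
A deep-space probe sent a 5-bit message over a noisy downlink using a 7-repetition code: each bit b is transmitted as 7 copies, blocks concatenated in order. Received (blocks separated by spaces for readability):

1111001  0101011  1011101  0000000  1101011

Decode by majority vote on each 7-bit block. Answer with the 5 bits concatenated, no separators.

11101

Block 1 (1111001): 5 ones → 1
Block 2 (0101011): 4 ones → 1
Block 3 (1011101): 5 ones → 1
Block 4 (0000000): 0 ones → 0
Block 5 (1101011): 5 ones → 1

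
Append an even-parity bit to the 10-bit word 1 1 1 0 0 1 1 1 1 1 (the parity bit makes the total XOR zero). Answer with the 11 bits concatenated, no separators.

11100111110

XOR of the 10 data bits: 1⊕1⊕1⊕0⊕0⊕1⊕1⊕1⊕1⊕1 = 0
Parity bit = 0 (so all 11 bits XOR to 0).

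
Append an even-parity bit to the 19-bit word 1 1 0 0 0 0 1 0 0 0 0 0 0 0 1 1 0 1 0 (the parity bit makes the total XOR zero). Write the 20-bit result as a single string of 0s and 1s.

XOR of the 19 data bits: 1⊕1⊕0⊕0⊕0⊕0⊕1⊕0⊕0⊕0⊕0⊕0⊕0⊕0⊕1⊕1⊕0⊕1⊕0 = 0
Parity bit = 0 (so all 20 bits XOR to 0).

11000010000000110100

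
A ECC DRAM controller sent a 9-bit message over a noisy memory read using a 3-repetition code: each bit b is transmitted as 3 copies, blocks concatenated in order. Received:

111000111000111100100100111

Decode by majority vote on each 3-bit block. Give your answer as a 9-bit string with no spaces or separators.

Block 1 (111): 3 ones → 1
Block 2 (000): 0 ones → 0
Block 3 (111): 3 ones → 1
Block 4 (000): 0 ones → 0
Block 5 (111): 3 ones → 1
Block 6 (100): 1 one → 0
Block 7 (100): 1 one → 0
Block 8 (100): 1 one → 0
Block 9 (111): 3 ones → 1

101010001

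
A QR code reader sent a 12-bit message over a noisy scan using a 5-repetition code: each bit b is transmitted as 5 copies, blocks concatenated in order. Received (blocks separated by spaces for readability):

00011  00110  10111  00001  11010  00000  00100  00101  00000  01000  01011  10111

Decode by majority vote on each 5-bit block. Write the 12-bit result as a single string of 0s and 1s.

Block 1 (00011): 2 ones → 0
Block 2 (00110): 2 ones → 0
Block 3 (10111): 4 ones → 1
Block 4 (00001): 1 one → 0
Block 5 (11010): 3 ones → 1
Block 6 (00000): 0 ones → 0
Block 7 (00100): 1 one → 0
Block 8 (00101): 2 ones → 0
Block 9 (00000): 0 ones → 0
Block 10 (01000): 1 one → 0
Block 11 (01011): 3 ones → 1
Block 12 (10111): 4 ones → 1

001010000011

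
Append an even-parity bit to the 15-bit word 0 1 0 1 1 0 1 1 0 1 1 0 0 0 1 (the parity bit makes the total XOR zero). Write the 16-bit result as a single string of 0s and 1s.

XOR of the 15 data bits: 0⊕1⊕0⊕1⊕1⊕0⊕1⊕1⊕0⊕1⊕1⊕0⊕0⊕0⊕1 = 0
Parity bit = 0 (so all 16 bits XOR to 0).

0101101101100010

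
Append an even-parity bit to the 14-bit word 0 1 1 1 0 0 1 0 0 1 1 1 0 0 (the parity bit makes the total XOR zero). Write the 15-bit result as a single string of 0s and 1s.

XOR of the 14 data bits: 0⊕1⊕1⊕1⊕0⊕0⊕1⊕0⊕0⊕1⊕1⊕1⊕0⊕0 = 1
Parity bit = 1 (so all 15 bits XOR to 0).

011100100111001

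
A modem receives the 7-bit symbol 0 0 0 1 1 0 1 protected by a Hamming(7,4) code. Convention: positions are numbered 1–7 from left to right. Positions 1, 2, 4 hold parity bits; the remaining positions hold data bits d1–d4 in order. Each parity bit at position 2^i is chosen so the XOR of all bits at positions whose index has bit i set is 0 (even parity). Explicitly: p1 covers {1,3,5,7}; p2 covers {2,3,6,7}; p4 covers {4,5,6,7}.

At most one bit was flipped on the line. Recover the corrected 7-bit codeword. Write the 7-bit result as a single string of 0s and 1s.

s1 (pos 1,3,5,7): 0⊕0⊕1⊕1 = 0
s2 (pos 2,3,6,7): 0⊕0⊕0⊕1 = 1
s4 (pos 4,5,6,7): 1⊕1⊕0⊕1 = 1
Syndrome s4…s1 = 110 → error at position 6.
Flip position 6: 0001101 → 0001111

0001111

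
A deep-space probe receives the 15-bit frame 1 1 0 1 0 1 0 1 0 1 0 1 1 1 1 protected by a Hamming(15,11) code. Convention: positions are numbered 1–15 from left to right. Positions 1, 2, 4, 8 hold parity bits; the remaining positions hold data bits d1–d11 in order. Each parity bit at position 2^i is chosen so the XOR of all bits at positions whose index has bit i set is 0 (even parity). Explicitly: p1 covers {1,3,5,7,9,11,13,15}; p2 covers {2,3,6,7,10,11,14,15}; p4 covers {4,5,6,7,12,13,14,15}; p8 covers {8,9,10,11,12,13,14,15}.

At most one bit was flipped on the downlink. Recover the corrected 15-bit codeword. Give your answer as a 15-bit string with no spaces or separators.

s1 (pos 1,3,5,7,9,11,13,15): 1⊕0⊕0⊕0⊕0⊕0⊕1⊕1 = 1
s2 (pos 2,3,6,7,10,11,14,15): 1⊕0⊕1⊕0⊕1⊕0⊕1⊕1 = 1
s4 (pos 4,5,6,7,12,13,14,15): 1⊕0⊕1⊕0⊕1⊕1⊕1⊕1 = 0
s8 (pos 8,9,10,11,12,13,14,15): 1⊕0⊕1⊕0⊕1⊕1⊕1⊕1 = 0
Syndrome s8…s1 = 0011 → error at position 3.
Flip position 3: 110101010101111 → 111101010101111

111101010101111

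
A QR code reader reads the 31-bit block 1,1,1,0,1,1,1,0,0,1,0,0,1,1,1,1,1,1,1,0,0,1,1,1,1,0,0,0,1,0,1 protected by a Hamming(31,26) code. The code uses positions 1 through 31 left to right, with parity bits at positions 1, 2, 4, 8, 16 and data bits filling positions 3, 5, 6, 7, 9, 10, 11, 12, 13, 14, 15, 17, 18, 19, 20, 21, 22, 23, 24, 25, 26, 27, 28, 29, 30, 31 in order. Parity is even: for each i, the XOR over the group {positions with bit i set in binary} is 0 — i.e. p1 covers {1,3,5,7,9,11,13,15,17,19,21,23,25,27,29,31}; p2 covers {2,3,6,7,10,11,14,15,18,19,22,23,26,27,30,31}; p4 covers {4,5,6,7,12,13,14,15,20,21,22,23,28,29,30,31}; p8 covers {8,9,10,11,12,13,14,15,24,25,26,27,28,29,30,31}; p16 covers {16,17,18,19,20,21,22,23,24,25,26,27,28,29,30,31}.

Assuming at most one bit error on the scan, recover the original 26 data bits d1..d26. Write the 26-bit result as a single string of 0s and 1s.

11110100111111001111000101

s1 (pos 1,3,5,7,9,11,13,15,17,19,21,23,25,27,29,31): 1⊕1⊕1⊕1⊕0⊕0⊕1⊕1⊕1⊕1⊕0⊕1⊕1⊕0⊕1⊕1 = 0
s2 (pos 2,3,6,7,10,11,14,15,18,19,22,23,26,27,30,31): 1⊕1⊕1⊕1⊕1⊕0⊕1⊕1⊕1⊕1⊕1⊕1⊕0⊕0⊕0⊕1 = 0
s4 (pos 4,5,6,7,12,13,14,15,20,21,22,23,28,29,30,31): 0⊕1⊕1⊕1⊕0⊕1⊕1⊕1⊕0⊕0⊕1⊕1⊕0⊕1⊕0⊕1 = 0
s8 (pos 8,9,10,11,12,13,14,15,24,25,26,27,28,29,30,31): 0⊕0⊕1⊕0⊕0⊕1⊕1⊕1⊕1⊕1⊕0⊕0⊕0⊕1⊕0⊕1 = 0
s16 (pos 16,17,18,19,20,21,22,23,24,25,26,27,28,29,30,31): 1⊕1⊕1⊕1⊕0⊕0⊕1⊕1⊕1⊕1⊕0⊕0⊕0⊕1⊕0⊕1 = 0
Syndrome s16…s1 = 00000 → no error.
Read data bits from positions 3,5,6,7,9,10,11,12,13,14,15,17,18,19,20,21,22,23,24,25,26,27,28,29,30,31: 11110100111111001111000101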